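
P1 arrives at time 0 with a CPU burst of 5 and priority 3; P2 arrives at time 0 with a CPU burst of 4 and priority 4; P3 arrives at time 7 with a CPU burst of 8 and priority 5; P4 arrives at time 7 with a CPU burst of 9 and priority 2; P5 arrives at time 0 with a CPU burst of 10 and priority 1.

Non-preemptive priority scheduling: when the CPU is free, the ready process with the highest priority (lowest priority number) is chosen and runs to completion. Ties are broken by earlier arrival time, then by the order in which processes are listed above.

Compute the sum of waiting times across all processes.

67

Gantt: | P5 0-10 | P4 10-19 | P1 19-24 | P2 24-28 | P3 28-36 |
Completion: P1=24  P2=28  P3=36  P4=19  P5=10
Waiting = turnaround − burst: P1=19, P2=24, P3=21, P4=3, P5=0
Total waiting = 19 + 24 + 21 + 3 + 0 = 67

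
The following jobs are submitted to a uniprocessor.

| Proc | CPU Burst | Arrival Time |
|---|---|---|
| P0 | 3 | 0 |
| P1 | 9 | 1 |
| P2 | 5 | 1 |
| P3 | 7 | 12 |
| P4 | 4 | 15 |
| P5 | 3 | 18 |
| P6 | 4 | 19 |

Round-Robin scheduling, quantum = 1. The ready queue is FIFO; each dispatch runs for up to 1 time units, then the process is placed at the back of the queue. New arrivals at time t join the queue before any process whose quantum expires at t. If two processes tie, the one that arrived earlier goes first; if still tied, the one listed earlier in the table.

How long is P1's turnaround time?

26

Gantt: | P0 0-1 | P1 1-2 | P2 2-3 | P0 3-4 | P1 4-5 | P2 5-6 | P0 6-7 | P1 7-8 | P2 8-9 | P1 9-10 | P2 10-11 | P1 11-12 | P2 12-13 | P3 13-14 | P1 14-15 | P3 15-16 | P4 16-17 | P1 17-18 | P3 18-19 | P4 19-20 | P5 20-21 | P1 21-22 | P6 22-23 | P3 23-24 | P4 24-25 | P5 25-26 | P1 26-27 | P6 27-28 | P3 28-29 | P4 29-30 | P5 30-31 | P6 31-32 | P3 32-33 | P6 33-34 | P3 34-35 |
Completion: P0=7  P1=27  P2=13  P3=35  P4=30  P5=31  P6=34
Turnaround (C−A): P0=7  P1=26  P2=12  P3=23  P4=15  P5=13  P6=15
Turnaround(P1) = completion − arrival = 27 − 1 = 26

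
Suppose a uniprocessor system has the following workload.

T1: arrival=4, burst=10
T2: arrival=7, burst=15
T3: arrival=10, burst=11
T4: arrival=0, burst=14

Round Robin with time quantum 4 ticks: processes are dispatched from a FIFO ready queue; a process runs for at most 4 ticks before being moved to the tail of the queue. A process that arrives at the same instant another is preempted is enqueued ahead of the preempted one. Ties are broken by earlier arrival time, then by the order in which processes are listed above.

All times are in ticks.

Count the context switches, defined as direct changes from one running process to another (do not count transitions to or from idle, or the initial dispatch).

13

Gantt: | T4 0-4 | T1 4-8 | T4 8-12 | T2 12-16 | T1 16-20 | T3 20-24 | T4 24-28 | T2 28-32 | T1 32-34 | T3 34-38 | T4 38-40 | T2 40-44 | T3 44-47 | T2 47-50 |
Completion: T1=34  T2=50  T3=47  T4=40
Turnaround (C−A): T1=30  T2=43  T3=37  T4=40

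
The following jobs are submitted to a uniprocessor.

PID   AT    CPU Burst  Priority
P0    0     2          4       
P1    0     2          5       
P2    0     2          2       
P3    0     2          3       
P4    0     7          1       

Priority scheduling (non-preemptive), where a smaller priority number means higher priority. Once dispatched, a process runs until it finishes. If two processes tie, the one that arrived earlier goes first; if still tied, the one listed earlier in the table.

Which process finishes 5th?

Gantt: | P4 0-7 | P2 7-9 | P3 9-11 | P0 11-13 | P1 13-15 |
Completion: P0=13  P1=15  P2=9  P3=11  P4=7
Turnaround (C−A): P0=13  P1=15  P2=9  P3=11  P4=7
Finish order: P4 → P2 → P3 → P0 → P1

P1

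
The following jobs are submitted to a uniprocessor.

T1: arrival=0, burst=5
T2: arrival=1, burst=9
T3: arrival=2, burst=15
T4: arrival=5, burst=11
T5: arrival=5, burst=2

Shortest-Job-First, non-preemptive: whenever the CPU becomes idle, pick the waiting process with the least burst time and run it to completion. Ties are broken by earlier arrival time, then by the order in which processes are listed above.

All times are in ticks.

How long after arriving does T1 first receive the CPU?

Schedule: | T1 0-5 | T5 5-7 | T2 7-16 | T4 16-27 | T3 27-42 |
Completion: T1=5  T2=16  T3=42  T4=27  T5=7
Response(T1) = first start − arrival = 0 − 0 = 0

0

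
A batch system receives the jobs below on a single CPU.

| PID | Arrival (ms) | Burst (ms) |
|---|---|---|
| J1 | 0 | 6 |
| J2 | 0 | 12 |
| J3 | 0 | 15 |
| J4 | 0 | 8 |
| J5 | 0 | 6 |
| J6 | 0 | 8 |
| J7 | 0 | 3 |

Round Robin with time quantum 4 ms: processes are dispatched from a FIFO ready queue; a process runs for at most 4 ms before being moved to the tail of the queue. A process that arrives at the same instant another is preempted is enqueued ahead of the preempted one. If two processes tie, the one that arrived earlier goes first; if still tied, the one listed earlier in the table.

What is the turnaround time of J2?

Gantt: | J1 0-4 | J2 4-8 | J3 8-12 | J4 12-16 | J5 16-20 | J6 20-24 | J7 24-27 | J1 27-29 | J2 29-33 | J3 33-37 | J4 37-41 | J5 41-43 | J6 43-47 | J2 47-51 | J3 51-58 |
Completion: J1=29  J2=51  J3=58  J4=41  J5=43  J6=47  J7=27
Turnaround (C−A): J1=29  J2=51  J3=58  J4=41  J5=43  J6=47  J7=27
Turnaround(J2) = completion − arrival = 51 − 0 = 51

51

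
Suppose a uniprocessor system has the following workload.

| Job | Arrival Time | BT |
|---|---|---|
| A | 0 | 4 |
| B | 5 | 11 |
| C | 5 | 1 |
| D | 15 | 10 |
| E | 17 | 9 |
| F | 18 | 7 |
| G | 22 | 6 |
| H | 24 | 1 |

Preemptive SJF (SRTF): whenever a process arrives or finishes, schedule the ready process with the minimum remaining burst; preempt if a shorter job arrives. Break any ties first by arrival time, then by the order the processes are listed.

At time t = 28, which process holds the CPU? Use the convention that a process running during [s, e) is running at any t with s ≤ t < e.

G

Schedule: | A 0-4 | idle 4-5 | C 5-6 | B 6-17 | E 17-18 | F 18-25 | H 25-26 | G 26-32 | E 32-40 | D 40-50 |
Completion: A=4  B=17  C=6  D=50  E=40  F=25  G=32  H=26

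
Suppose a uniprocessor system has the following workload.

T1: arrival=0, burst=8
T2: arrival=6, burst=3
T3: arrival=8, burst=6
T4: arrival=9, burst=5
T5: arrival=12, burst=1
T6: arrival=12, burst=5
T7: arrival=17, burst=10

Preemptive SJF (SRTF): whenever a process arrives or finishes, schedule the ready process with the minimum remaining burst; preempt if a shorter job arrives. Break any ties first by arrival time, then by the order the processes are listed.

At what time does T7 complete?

Timeline: | T1 0-8 | T2 8-11 | T4 11-12 | T5 12-13 | T4 13-17 | T6 17-22 | T3 22-28 | T7 28-38 |
Completion: T1=8  T2=11  T3=28  T4=17  T5=13  T6=22  T7=38

38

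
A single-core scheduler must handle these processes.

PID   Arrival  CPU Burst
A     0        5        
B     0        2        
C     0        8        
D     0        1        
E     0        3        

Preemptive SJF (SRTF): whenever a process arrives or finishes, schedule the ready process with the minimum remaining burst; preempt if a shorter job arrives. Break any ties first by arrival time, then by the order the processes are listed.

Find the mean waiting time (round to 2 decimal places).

4.20

Gantt: | D 0-1 | B 1-3 | E 3-6 | A 6-11 | C 11-19 |
Completion: A=11  B=3  C=19  D=1  E=6
Waiting times: A=6, B=1, C=11, D=0, E=3
Average waiting = (6+1+11+0+3) / 5 = 21/5 = 4.20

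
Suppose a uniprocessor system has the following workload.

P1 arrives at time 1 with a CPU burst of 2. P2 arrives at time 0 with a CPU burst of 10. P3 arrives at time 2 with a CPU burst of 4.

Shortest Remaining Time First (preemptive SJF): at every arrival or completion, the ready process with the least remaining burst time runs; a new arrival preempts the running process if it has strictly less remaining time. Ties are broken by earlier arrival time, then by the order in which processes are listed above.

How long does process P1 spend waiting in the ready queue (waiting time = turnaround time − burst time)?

Schedule: | P2 0-1 | P1 1-3 | P3 3-7 | P2 7-16 |
Completion: P1=3  P2=16  P3=7
Turnaround (C−A): P1=2  P2=16  P3=5
Waiting(P1) = turnaround − burst = 2 − 2 = 0

0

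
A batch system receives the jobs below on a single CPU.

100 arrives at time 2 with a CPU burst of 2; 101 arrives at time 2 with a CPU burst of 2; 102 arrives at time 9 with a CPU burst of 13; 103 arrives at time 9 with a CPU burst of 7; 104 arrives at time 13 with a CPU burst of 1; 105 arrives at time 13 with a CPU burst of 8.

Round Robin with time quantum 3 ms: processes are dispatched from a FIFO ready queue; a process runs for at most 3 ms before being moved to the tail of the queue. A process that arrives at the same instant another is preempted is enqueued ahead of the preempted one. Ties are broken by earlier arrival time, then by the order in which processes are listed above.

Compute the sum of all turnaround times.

Gantt: | idle 0-2 | 100 2-4 | 101 4-6 | idle 6-9 | 102 9-12 | 103 12-15 | 102 15-18 | 104 18-19 | 105 19-22 | 103 22-25 | 102 25-28 | 105 28-31 | 103 31-32 | 102 32-35 | 105 35-37 | 102 37-38 |
Completion: 100=4  101=6  102=38  103=32  104=19  105=37
Turnaround = completion − arrival: 100=2, 101=4, 102=29, 103=23, 104=6, 105=24
Total turnaround = 2 + 4 + 29 + 23 + 6 + 24 = 88

88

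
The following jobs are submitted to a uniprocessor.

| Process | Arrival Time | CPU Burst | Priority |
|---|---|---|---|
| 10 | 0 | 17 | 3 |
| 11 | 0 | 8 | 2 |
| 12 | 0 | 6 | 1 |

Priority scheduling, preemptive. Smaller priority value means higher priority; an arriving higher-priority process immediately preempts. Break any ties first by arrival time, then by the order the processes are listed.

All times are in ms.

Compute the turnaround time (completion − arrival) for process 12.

Timeline: | 12 0-6 | 11 6-14 | 10 14-31 |
Completion: 10=31  11=14  12=6
Turnaround (C−A): 10=31  11=14  12=6
Turnaround(12) = completion − arrival = 6 − 0 = 6

6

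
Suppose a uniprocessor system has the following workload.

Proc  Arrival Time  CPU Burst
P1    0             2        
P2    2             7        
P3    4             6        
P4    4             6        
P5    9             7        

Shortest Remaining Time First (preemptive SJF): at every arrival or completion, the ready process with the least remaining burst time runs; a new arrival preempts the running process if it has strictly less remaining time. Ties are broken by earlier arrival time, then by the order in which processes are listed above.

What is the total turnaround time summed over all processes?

56

Schedule: | P1 0-2 | P2 2-9 | P3 9-15 | P4 15-21 | P5 21-28 |
Completion: P1=2  P2=9  P3=15  P4=21  P5=28
Turnaround = completion − arrival: P1=2, P2=7, P3=11, P4=17, P5=19
Total turnaround = 2 + 7 + 11 + 17 + 19 = 56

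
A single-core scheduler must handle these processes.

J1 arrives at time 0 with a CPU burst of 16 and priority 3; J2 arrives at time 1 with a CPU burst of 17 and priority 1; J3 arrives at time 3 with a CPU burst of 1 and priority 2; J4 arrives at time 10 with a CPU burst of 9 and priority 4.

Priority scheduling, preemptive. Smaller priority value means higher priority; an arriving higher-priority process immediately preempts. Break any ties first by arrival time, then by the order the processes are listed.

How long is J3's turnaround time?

16

Gantt: | J1 0-1 | J2 1-18 | J3 18-19 | J1 19-34 | J4 34-43 |
Completion: J1=34  J2=18  J3=19  J4=43
Turnaround(J3) = completion − arrival = 19 − 3 = 16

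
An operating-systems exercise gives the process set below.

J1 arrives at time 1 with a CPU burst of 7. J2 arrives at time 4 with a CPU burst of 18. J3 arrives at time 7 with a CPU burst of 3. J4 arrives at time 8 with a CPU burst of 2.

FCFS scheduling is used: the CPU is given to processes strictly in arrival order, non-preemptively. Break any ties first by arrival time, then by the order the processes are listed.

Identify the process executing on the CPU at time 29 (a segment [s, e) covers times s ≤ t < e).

Gantt: | idle 0-1 | J1 1-8 | J2 8-26 | J3 26-29 | J4 29-31 |
Completion: J1=8  J2=26  J3=29  J4=31
Turnaround (C−A): J1=7  J2=22  J3=22  J4=23

J4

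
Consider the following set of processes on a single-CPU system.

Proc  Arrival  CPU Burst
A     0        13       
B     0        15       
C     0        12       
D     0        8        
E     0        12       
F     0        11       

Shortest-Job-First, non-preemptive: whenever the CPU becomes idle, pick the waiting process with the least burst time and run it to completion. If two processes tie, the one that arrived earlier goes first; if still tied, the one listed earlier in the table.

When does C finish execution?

31

Gantt: | D 0-8 | F 8-19 | C 19-31 | E 31-43 | A 43-56 | B 56-71 |
Completion: A=56  B=71  C=31  D=8  E=43  F=19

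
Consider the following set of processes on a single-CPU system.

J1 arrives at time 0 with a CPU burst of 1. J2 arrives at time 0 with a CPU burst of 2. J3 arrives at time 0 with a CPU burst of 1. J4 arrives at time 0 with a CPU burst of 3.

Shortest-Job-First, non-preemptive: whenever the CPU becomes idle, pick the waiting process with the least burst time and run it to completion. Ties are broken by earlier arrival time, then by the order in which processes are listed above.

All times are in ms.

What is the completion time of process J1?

Schedule: | J1 0-1 | J3 1-2 | J2 2-4 | J4 4-7 |
Completion: J1=1  J2=4  J3=2  J4=7

1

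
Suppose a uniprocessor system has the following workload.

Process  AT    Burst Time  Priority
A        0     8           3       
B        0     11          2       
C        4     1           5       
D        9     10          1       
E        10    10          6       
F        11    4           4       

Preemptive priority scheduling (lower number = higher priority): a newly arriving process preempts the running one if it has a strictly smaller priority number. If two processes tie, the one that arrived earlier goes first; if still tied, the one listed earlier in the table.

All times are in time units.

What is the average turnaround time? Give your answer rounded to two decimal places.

24.33

Gantt: | B 0-9 | D 9-19 | B 19-21 | A 21-29 | F 29-33 | C 33-34 | E 34-44 |
Completion: A=29  B=21  C=34  D=19  E=44  F=33
Turnaround times: A=29, B=21, C=30, D=10, E=34, F=22
Average turnaround = (29+21+30+10+34+22) / 6 = 146/6 = 24.33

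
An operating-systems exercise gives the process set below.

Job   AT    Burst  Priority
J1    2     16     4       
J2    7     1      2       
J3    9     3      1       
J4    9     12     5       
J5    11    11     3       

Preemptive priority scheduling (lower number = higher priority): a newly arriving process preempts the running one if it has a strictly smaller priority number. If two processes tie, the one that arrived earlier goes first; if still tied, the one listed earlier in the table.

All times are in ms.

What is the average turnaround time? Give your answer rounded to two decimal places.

Gantt: | idle 0-2 | J1 2-7 | J2 7-8 | J1 8-9 | J3 9-12 | J5 12-23 | J1 23-33 | J4 33-45 |
Completion: J1=33  J2=8  J3=12  J4=45  J5=23
Turnaround (C−A): J1=31  J2=1  J3=3  J4=36  J5=12
Turnaround times: J1=31, J2=1, J3=3, J4=36, J5=12
Average turnaround = (31+1+3+36+12) / 5 = 83/5 = 16.60

16.60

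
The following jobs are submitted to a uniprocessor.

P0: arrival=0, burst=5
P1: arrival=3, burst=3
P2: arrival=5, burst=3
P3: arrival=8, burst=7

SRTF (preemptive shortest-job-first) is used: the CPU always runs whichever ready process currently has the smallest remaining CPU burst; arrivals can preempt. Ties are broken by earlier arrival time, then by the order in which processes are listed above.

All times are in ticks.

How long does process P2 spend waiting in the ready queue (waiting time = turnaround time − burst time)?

Gantt: | P0 0-5 | P1 5-8 | P2 8-11 | P3 11-18 |
Completion: P0=5  P1=8  P2=11  P3=18
Turnaround (C−A): P0=5  P1=5  P2=6  P3=10
Waiting(P2) = turnaround − burst = 6 − 3 = 3

3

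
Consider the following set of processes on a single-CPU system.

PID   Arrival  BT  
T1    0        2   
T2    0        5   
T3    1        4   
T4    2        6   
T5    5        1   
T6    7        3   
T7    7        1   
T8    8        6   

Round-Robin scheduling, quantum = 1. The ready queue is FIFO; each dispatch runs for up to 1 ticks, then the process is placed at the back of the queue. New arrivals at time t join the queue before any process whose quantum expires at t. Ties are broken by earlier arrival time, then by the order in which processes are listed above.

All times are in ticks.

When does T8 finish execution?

Schedule: | T1 0-1 | T2 1-2 | T3 2-3 | T1 3-4 | T4 4-5 | T2 5-6 | T3 6-7 | T5 7-8 | T4 8-9 | T2 9-10 | T6 10-11 | T7 11-12 | T3 12-13 | T8 13-14 | T4 14-15 | T2 15-16 | T6 16-17 | T3 17-18 | T8 18-19 | T4 19-20 | T2 20-21 | T6 21-22 | T8 22-23 | T4 23-24 | T8 24-25 | T4 25-26 | T8 26-28 |
Completion: T1=4  T2=21  T3=18  T4=26  T5=8  T6=22  T7=12  T8=28
Turnaround (C−A): T1=4  T2=21  T3=17  T4=24  T5=3  T6=15  T7=5  T8=20

28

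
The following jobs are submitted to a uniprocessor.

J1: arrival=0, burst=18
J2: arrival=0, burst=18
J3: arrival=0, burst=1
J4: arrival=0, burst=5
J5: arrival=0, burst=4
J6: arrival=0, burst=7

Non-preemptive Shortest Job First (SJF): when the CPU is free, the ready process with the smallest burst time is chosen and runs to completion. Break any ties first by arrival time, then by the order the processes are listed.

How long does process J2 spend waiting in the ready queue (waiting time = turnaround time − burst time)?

35

Schedule: | J3 0-1 | J5 1-5 | J4 5-10 | J6 10-17 | J1 17-35 | J2 35-53 |
Completion: J1=35  J2=53  J3=1  J4=10  J5=5  J6=17
Waiting(J2) = turnaround − burst = 53 − 18 = 35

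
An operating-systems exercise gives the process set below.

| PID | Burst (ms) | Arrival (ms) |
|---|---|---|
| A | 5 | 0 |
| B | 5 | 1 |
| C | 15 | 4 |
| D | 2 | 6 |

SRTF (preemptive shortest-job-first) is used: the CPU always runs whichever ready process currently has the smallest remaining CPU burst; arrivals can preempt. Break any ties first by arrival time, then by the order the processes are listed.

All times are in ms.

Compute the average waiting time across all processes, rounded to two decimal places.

3.50

Gantt: | A 0-5 | B 5-6 | D 6-8 | B 8-12 | C 12-27 |
Completion: A=5  B=12  C=27  D=8
Waiting times: A=0, B=6, C=8, D=0
Average waiting = (0+6+8+0) / 4 = 14/4 = 3.50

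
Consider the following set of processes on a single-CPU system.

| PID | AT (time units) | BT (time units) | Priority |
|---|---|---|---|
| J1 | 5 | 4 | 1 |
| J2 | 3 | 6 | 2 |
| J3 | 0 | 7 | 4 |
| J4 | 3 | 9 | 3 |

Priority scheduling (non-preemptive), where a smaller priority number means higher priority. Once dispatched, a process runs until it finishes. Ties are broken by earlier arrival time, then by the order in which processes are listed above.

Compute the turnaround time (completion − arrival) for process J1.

Schedule: | J3 0-7 | J1 7-11 | J2 11-17 | J4 17-26 |
Completion: J1=11  J2=17  J3=7  J4=26
Turnaround (C−A): J1=6  J2=14  J3=7  J4=23
Turnaround(J1) = completion − arrival = 11 − 5 = 6

6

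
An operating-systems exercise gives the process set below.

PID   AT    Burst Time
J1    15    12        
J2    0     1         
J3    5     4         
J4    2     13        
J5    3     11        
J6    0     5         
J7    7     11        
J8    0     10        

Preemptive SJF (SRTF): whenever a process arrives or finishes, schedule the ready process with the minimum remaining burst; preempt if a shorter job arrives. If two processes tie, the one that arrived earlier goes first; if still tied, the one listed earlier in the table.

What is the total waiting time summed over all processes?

Schedule: | J2 0-1 | J6 1-6 | J3 6-10 | J8 10-20 | J5 20-31 | J7 31-42 | J1 42-54 | J4 54-67 |
Completion: J1=54  J2=1  J3=10  J4=67  J5=31  J6=6  J7=42  J8=20
Waiting = turnaround − burst: J1=27, J2=0, J3=1, J4=52, J5=17, J6=1, J7=24, J8=10
Total waiting = 27 + 0 + 1 + 52 + 17 + 1 + 24 + 10 = 132

132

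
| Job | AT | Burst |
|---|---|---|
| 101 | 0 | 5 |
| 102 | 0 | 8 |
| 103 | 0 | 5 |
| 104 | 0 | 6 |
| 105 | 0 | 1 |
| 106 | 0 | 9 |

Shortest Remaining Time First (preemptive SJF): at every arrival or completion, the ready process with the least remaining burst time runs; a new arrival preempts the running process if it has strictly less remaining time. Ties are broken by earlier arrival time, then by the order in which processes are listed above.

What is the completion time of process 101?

Timeline: | 105 0-1 | 101 1-6 | 103 6-11 | 104 11-17 | 102 17-25 | 106 25-34 |
Completion: 101=6  102=25  103=11  104=17  105=1  106=34

6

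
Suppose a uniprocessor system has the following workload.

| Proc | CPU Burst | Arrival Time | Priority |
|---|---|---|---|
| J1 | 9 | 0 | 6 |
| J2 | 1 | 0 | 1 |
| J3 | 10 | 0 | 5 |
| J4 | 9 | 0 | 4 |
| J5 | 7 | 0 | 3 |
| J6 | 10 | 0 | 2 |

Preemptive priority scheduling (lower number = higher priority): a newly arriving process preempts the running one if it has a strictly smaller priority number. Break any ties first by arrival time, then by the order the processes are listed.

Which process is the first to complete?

Schedule: | J2 0-1 | J6 1-11 | J5 11-18 | J4 18-27 | J3 27-37 | J1 37-46 |
Completion: J1=46  J2=1  J3=37  J4=27  J5=18  J6=11
Turnaround (C−A): J1=46  J2=1  J3=37  J4=27  J5=18  J6=11
Finish order: J2 → J6 → J5 → J4 → J3 → J1

J2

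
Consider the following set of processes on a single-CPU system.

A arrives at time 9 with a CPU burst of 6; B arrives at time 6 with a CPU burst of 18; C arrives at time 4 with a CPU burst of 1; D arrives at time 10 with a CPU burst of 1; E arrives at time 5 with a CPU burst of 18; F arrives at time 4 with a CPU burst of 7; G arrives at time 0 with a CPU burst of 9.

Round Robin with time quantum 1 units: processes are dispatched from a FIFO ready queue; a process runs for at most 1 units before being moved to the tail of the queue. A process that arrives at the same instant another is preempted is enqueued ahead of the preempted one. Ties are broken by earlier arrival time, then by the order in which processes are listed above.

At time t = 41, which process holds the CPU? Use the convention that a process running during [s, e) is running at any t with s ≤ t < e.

B

Timeline: | G 0-4 | C 4-5 | F 5-6 | G 6-7 | E 7-8 | B 8-9 | F 9-10 | G 10-11 | E 11-12 | A 12-13 | B 13-14 | D 14-15 | F 15-16 | G 16-17 | E 17-18 | A 18-19 | B 19-20 | F 20-21 | G 21-22 | E 22-23 | A 23-24 | B 24-25 | F 25-26 | G 26-27 | E 27-28 | A 28-29 | B 29-30 | F 30-31 | E 31-32 | A 32-33 | B 33-34 | F 34-35 | E 35-36 | A 36-37 | B 37-38 | E 38-39 | B 39-40 | E 40-41 | B 41-42 | E 42-43 | B 43-44 | E 44-45 | B 45-46 | E 46-47 | B 47-48 | E 48-49 | B 49-50 | E 50-51 | B 51-52 | E 52-53 | B 53-54 | E 54-55 | B 55-56 | E 56-57 | B 57-58 | E 58-59 | B 59-60 |
Completion: A=37  B=60  C=5  D=15  E=59  F=35  G=27
Turnaround (C−A): A=28  B=54  C=1  D=5  E=54  F=31  G=27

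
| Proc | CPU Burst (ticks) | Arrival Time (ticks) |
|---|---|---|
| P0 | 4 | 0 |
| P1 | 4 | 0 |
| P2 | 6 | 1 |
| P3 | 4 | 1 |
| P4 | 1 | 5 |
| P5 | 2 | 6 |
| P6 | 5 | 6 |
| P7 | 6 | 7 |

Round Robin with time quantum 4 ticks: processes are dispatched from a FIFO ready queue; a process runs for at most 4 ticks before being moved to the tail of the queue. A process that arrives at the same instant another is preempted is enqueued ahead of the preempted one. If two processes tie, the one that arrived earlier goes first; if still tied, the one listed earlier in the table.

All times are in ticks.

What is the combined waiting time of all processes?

97

Gantt: | P0 0-4 | P1 4-8 | P2 8-12 | P3 12-16 | P4 16-17 | P5 17-19 | P6 19-23 | P7 23-27 | P2 27-29 | P6 29-30 | P7 30-32 |
Completion: P0=4  P1=8  P2=29  P3=16  P4=17  P5=19  P6=30  P7=32
Turnaround (C−A): P0=4  P1=8  P2=28  P3=15  P4=12  P5=13  P6=24  P7=25
Waiting = turnaround − burst: P0=0, P1=4, P2=22, P3=11, P4=11, P5=11, P6=19, P7=19
Total waiting = 0 + 4 + 22 + 11 + 11 + 11 + 19 + 19 = 97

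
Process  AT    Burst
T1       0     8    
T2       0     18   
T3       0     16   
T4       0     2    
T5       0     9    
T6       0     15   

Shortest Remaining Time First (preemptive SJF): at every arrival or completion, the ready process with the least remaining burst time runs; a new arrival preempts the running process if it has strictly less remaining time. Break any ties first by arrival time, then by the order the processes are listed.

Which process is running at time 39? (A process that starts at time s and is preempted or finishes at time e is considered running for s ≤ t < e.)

Gantt: | T4 0-2 | T1 2-10 | T5 10-19 | T6 19-34 | T3 34-50 | T2 50-68 |
Completion: T1=10  T2=68  T3=50  T4=2  T5=19  T6=34
Turnaround (C−A): T1=10  T2=68  T3=50  T4=2  T5=19  T6=34

T3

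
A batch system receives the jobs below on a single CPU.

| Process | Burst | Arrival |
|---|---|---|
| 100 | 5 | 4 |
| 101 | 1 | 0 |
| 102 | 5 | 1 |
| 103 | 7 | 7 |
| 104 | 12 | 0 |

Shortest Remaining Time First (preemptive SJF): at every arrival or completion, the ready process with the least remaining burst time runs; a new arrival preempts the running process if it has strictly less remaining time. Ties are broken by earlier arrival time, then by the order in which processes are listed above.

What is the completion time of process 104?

Timeline: | 101 0-1 | 102 1-6 | 100 6-11 | 103 11-18 | 104 18-30 |
Completion: 100=11  101=1  102=6  103=18  104=30
Turnaround (C−A): 100=7  101=1  102=5  103=11  104=30

30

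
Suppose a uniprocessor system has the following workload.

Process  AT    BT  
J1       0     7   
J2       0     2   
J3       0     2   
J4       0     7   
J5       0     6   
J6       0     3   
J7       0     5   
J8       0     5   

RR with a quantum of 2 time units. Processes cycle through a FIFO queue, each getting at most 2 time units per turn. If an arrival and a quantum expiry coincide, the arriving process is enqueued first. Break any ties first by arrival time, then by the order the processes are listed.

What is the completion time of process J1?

36

Gantt: | J1 0-2 | J2 2-4 | J3 4-6 | J4 6-8 | J5 8-10 | J6 10-12 | J7 12-14 | J8 14-16 | J1 16-18 | J4 18-20 | J5 20-22 | J6 22-23 | J7 23-25 | J8 25-27 | J1 27-29 | J4 29-31 | J5 31-33 | J7 33-34 | J8 34-35 | J1 35-36 | J4 36-37 |
Completion: J1=36  J2=4  J3=6  J4=37  J5=33  J6=23  J7=34  J8=35
Turnaround (C−A): J1=36  J2=4  J3=6  J4=37  J5=33  J6=23  J7=34  J8=35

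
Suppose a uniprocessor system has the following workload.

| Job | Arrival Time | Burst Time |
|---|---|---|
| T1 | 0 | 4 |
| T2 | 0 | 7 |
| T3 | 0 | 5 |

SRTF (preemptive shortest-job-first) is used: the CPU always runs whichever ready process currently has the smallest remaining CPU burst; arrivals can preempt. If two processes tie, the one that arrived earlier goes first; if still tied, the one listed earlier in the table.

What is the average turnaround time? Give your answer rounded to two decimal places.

9.67

Schedule: | T1 0-4 | T3 4-9 | T2 9-16 |
Completion: T1=4  T2=16  T3=9
Turnaround (C−A): T1=4  T2=16  T3=9
Turnaround times: T1=4, T2=16, T3=9
Average turnaround = (4+16+9) / 3 = 29/3 = 9.67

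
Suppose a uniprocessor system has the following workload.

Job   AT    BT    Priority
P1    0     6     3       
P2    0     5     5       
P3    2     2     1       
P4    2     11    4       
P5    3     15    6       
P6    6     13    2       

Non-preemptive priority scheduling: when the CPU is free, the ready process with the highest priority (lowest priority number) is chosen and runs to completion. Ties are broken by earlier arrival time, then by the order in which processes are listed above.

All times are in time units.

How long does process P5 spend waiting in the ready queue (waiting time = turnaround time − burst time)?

Schedule: | P1 0-6 | P3 6-8 | P6 8-21 | P4 21-32 | P2 32-37 | P5 37-52 |
Completion: P1=6  P2=37  P3=8  P4=32  P5=52  P6=21
Waiting(P5) = turnaround − burst = 49 − 15 = 34

34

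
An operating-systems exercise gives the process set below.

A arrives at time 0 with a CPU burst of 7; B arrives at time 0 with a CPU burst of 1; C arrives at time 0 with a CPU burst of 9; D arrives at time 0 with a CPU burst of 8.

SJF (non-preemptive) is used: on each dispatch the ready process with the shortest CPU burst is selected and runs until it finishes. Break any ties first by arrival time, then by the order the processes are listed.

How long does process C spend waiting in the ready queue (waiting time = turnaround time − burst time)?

Timeline: | B 0-1 | A 1-8 | D 8-16 | C 16-25 |
Completion: A=8  B=1  C=25  D=16
Turnaround (C−A): A=8  B=1  C=25  D=16
Waiting(C) = turnaround − burst = 25 − 9 = 16

16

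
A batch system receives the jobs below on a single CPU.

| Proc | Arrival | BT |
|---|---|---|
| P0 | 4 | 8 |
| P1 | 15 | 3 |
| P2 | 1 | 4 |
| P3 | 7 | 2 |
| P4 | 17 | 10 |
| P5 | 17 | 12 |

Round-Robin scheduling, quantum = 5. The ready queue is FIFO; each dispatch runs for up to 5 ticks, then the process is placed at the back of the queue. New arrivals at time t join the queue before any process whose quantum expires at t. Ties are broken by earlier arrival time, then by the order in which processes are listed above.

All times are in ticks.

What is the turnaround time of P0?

11

Timeline: | idle 0-1 | P2 1-5 | P0 5-10 | P3 10-12 | P0 12-15 | P1 15-18 | P4 18-23 | P5 23-28 | P4 28-33 | P5 33-40 |
Completion: P0=15  P1=18  P2=5  P3=12  P4=33  P5=40
Turnaround (C−A): P0=11  P1=3  P2=4  P3=5  P4=16  P5=23
Turnaround(P0) = completion − arrival = 15 − 4 = 11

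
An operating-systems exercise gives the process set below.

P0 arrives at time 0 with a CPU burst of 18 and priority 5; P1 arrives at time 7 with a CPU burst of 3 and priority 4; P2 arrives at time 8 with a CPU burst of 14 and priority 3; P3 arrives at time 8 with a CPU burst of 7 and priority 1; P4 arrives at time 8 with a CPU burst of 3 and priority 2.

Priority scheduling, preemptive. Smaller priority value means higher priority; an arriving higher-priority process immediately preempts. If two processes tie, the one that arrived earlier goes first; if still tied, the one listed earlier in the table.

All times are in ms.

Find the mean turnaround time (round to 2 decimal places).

Gantt: | P0 0-7 | P1 7-8 | P3 8-15 | P4 15-18 | P2 18-32 | P1 32-34 | P0 34-45 |
Completion: P0=45  P1=34  P2=32  P3=15  P4=18
Turnaround (C−A): P0=45  P1=27  P2=24  P3=7  P4=10
Turnaround times: P0=45, P1=27, P2=24, P3=7, P4=10
Average turnaround = (45+27+24+7+10) / 5 = 113/5 = 22.60

22.60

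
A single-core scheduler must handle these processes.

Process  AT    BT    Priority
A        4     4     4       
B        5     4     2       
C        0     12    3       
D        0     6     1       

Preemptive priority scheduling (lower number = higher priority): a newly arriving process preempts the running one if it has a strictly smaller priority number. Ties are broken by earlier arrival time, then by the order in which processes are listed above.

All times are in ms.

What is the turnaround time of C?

22

Timeline: | D 0-6 | B 6-10 | C 10-22 | A 22-26 |
Completion: A=26  B=10  C=22  D=6
Turnaround (C−A): A=22  B=5  C=22  D=6
Turnaround(C) = completion − arrival = 22 − 0 = 22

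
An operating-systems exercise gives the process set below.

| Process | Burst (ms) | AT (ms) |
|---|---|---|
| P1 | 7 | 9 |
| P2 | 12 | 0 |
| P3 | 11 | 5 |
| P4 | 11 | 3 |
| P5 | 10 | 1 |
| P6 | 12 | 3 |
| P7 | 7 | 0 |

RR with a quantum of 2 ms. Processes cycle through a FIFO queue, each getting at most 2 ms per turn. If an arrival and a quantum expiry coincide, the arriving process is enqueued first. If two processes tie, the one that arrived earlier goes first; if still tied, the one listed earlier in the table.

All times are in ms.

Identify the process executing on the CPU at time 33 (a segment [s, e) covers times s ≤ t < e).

Schedule: | P2 0-2 | P7 2-4 | P5 4-6 | P2 6-8 | P4 8-10 | P6 10-12 | P7 12-14 | P3 14-16 | P5 16-18 | P2 18-20 | P1 20-22 | P4 22-24 | P6 24-26 | P7 26-28 | P3 28-30 | P5 30-32 | P2 32-34 | P1 34-36 | P4 36-38 | P6 38-40 | P7 40-41 | P3 41-43 | P5 43-45 | P2 45-47 | P1 47-49 | P4 49-51 | P6 51-53 | P3 53-55 | P5 55-57 | P2 57-59 | P1 59-60 | P4 60-62 | P6 62-64 | P3 64-66 | P4 66-67 | P6 67-69 | P3 69-70 |
Completion: P1=60  P2=59  P3=70  P4=67  P5=57  P6=69  P7=41
Turnaround (C−A): P1=51  P2=59  P3=65  P4=64  P5=56  P6=66  P7=41

P2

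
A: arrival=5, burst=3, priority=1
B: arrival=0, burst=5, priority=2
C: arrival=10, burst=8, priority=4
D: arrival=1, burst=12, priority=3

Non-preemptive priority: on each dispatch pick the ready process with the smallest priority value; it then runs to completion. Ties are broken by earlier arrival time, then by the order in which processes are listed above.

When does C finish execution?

28

Timeline: | B 0-5 | A 5-8 | D 8-20 | C 20-28 |
Completion: A=8  B=5  C=28  D=20
Turnaround (C−A): A=3  B=5  C=18  D=19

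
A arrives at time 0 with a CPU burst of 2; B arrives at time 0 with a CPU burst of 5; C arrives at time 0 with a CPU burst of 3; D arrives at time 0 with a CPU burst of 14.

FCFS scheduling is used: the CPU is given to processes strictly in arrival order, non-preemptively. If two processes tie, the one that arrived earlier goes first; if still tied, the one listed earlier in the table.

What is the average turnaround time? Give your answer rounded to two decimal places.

Gantt: | A 0-2 | B 2-7 | C 7-10 | D 10-24 |
Completion: A=2  B=7  C=10  D=24
Turnaround times: A=2, B=7, C=10, D=24
Average turnaround = (2+7+10+24) / 4 = 43/4 = 10.75

10.75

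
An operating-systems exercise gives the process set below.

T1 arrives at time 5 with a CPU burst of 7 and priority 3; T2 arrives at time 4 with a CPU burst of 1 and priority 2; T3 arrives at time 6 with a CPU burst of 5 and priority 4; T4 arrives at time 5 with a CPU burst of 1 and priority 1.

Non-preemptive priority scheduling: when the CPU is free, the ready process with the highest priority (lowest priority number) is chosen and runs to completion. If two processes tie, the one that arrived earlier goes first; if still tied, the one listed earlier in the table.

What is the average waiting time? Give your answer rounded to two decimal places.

Gantt: | idle 0-4 | T2 4-5 | T4 5-6 | T1 6-13 | T3 13-18 |
Completion: T1=13  T2=5  T3=18  T4=6
Turnaround (C−A): T1=8  T2=1  T3=12  T4=1
Waiting times: T1=1, T2=0, T3=7, T4=0
Average waiting = (1+0+7+0) / 4 = 8/4 = 2.00

2.00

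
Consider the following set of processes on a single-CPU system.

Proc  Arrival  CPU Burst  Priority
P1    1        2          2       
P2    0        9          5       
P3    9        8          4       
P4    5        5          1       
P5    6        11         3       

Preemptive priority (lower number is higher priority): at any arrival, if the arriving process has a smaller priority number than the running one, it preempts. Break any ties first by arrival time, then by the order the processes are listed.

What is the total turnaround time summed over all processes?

Schedule: | P2 0-1 | P1 1-3 | P2 3-5 | P4 5-10 | P5 10-21 | P3 21-29 | P2 29-35 |
Completion: P1=3  P2=35  P3=29  P4=10  P5=21
Turnaround = completion − arrival: P1=2, P2=35, P3=20, P4=5, P5=15
Total turnaround = 2 + 35 + 20 + 5 + 15 = 77

77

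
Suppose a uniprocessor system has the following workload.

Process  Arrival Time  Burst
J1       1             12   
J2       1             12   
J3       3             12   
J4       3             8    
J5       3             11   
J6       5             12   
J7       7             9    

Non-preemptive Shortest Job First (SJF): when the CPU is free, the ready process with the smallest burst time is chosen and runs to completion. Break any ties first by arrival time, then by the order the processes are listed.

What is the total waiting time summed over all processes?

Schedule: | idle 0-1 | J1 1-13 | J4 13-21 | J7 21-30 | J5 30-41 | J2 41-53 | J3 53-65 | J6 65-77 |
Completion: J1=13  J2=53  J3=65  J4=21  J5=41  J6=77  J7=30
Waiting = turnaround − burst: J1=0, J2=40, J3=50, J4=10, J5=27, J6=60, J7=14
Total waiting = 0 + 40 + 50 + 10 + 27 + 60 + 14 = 201

201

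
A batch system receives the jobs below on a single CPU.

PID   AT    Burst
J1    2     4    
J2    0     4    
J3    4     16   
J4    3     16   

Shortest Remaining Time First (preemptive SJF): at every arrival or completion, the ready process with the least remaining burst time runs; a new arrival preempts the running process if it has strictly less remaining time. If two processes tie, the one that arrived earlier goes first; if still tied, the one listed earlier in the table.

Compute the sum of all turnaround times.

67

Gantt: | J2 0-4 | J1 4-8 | J4 8-24 | J3 24-40 |
Completion: J1=8  J2=4  J3=40  J4=24
Turnaround (C−A): J1=6  J2=4  J3=36  J4=21
Turnaround = completion − arrival: J1=6, J2=4, J3=36, J4=21
Total turnaround = 6 + 4 + 36 + 21 = 67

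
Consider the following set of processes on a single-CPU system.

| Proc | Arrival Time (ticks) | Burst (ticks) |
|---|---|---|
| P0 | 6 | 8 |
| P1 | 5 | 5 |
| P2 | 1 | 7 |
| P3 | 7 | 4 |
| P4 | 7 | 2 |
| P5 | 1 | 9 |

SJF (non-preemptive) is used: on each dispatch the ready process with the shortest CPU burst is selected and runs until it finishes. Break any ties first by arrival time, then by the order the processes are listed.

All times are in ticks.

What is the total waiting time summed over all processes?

Gantt: | idle 0-1 | P2 1-8 | P4 8-10 | P3 10-14 | P1 14-19 | P0 19-27 | P5 27-36 |
Completion: P0=27  P1=19  P2=8  P3=14  P4=10  P5=36
Turnaround (C−A): P0=21  P1=14  P2=7  P3=7  P4=3  P5=35
Waiting = turnaround − burst: P0=13, P1=9, P2=0, P3=3, P4=1, P5=26
Total waiting = 13 + 9 + 0 + 3 + 1 + 26 = 52

52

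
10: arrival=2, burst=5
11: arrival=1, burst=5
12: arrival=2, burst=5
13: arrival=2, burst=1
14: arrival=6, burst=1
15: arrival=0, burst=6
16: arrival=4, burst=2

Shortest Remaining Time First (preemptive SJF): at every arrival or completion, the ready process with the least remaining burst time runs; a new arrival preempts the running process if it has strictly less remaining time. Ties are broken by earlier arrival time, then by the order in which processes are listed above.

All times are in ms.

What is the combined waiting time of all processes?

Gantt: | 15 0-2 | 13 2-3 | 15 3-4 | 16 4-6 | 14 6-7 | 15 7-10 | 11 10-15 | 10 15-20 | 12 20-25 |
Completion: 10=20  11=15  12=25  13=3  14=7  15=10  16=6
Waiting = turnaround − burst: 10=13, 11=9, 12=18, 13=0, 14=0, 15=4, 16=0
Total waiting = 13 + 9 + 18 + 0 + 0 + 4 + 0 = 44

44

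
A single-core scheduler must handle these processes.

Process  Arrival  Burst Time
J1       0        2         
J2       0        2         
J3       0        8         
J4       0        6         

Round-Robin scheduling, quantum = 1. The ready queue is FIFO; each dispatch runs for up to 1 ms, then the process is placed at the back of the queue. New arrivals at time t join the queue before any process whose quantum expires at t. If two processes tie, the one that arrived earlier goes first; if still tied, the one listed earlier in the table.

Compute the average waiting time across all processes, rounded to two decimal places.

6.75

Gantt: | J1 0-1 | J2 1-2 | J3 2-3 | J4 3-4 | J1 4-5 | J2 5-6 | J3 6-7 | J4 7-8 | J3 8-9 | J4 9-10 | J3 10-11 | J4 11-12 | J3 12-13 | J4 13-14 | J3 14-15 | J4 15-16 | J3 16-18 |
Completion: J1=5  J2=6  J3=18  J4=16
Turnaround (C−A): J1=5  J2=6  J3=18  J4=16
Waiting times: J1=3, J2=4, J3=10, J4=10
Average waiting = (3+4+10+10) / 4 = 27/4 = 6.75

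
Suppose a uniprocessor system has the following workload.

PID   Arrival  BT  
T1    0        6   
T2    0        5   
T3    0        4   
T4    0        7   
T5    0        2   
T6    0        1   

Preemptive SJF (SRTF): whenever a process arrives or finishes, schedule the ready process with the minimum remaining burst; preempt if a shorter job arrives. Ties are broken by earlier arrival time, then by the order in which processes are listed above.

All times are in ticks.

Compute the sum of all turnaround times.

Schedule: | T6 0-1 | T5 1-3 | T3 3-7 | T2 7-12 | T1 12-18 | T4 18-25 |
Completion: T1=18  T2=12  T3=7  T4=25  T5=3  T6=1
Turnaround (C−A): T1=18  T2=12  T3=7  T4=25  T5=3  T6=1
Turnaround = completion − arrival: T1=18, T2=12, T3=7, T4=25, T5=3, T6=1
Total turnaround = 18 + 12 + 7 + 25 + 3 + 1 = 66

66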